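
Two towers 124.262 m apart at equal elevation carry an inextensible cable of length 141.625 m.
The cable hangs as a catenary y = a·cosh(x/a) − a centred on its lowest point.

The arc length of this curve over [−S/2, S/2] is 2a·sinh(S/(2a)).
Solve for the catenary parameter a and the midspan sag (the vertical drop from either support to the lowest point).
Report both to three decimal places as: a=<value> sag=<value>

seed: a₀ = √(S³/(24(L−S))) = √(124.262³/(24·17.363)) = 67.856195
iter 1: u=0.915628  f(a)=+7.425e-01  f'(a)=-5.560e-01  a ← 67.856195 − (+7.425e-01/-5.560e-01) = 69.191763
iter 2: u=0.897954  f(a)=+2.249e-02  f'(a)=-5.228e-01  a ← 69.191763 − (+2.249e-02/-5.228e-01) = 69.234784
iter 3: u=0.897396  f(a)=+2.206e-05  f'(a)=-5.217e-01  a ← 69.234784 − (+2.206e-05/-5.217e-01) = 69.234826
iter 4: u=0.897395  f(a)=+2.126e-11  f'(a)=-5.217e-01  a ← 69.234826 − (+2.126e-11/-5.217e-01) = 69.234826
converged: |Δa| < 1e-12 after 4 iterations
sag = a·(cosh(S/(2a)) − 1) = 69.234826·(cosh(0.897395) − 1) = 29.799871
T_max/T_min = cosh(S/(2a)) = 1.430417

a=69.235 sag=29.800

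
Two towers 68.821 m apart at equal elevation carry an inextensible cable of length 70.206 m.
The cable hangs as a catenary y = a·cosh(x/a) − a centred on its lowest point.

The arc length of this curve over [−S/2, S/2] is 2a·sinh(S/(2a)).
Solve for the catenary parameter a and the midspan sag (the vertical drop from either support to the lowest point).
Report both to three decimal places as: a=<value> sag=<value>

seed: a₀ = √(S³/(24(L−S))) = √(68.821³/(24·1.385)) = 99.026393
iter 1: u=0.347488  f(a)=+8.386e-03  f'(a)=-2.831e-02  a ← 99.026393 − (+8.386e-03/-2.831e-02) = 99.322593
iter 2: u=0.346452  f(a)=+3.777e-05  f'(a)=-2.806e-02  a ← 99.322593 − (+3.777e-05/-2.806e-02) = 99.323939
iter 3: u=0.346447  f(a)=+7.742e-10  f'(a)=-2.806e-02  a ← 99.323939 − (+7.742e-10/-2.806e-02) = 99.323939
iter 4: u=0.346447  f(a)=-1.421e-14  f'(a)=-2.806e-02  a ← 99.323939 − (-1.421e-14/-2.806e-02) = 99.323939
converged: |Δa| < 1e-12 after 4 iterations
sag = a·(cosh(S/(2a)) − 1) = 99.323939·(cosh(0.346447) − 1) = 6.020569
T_max/T_min = cosh(S/(2a)) = 1.060615

a=99.324 sag=6.021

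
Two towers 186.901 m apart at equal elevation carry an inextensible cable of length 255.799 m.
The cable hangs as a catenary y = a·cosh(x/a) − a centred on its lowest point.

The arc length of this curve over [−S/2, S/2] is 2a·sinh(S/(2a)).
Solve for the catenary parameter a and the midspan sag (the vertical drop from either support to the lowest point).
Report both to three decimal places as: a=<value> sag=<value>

seed: a₀ = √(S³/(24(L−S))) = √(186.901³/(24·68.898)) = 62.835997
iter 1: u=1.487213  f(a)=+8.033e+00  f'(a)=-2.718e+00  a ← 62.835997 − (+8.033e+00/-2.718e+00) = 65.791679
iter 2: u=1.420400  f(a)=+6.016e-01  f'(a)=-2.325e+00  a ← 65.791679 − (+6.016e-01/-2.325e+00) = 66.050452
iter 3: u=1.414835  f(a)=+3.977e-03  f'(a)=-2.294e+00  a ← 66.050452 − (+3.977e-03/-2.294e+00) = 66.052185
iter 4: u=1.414798  f(a)=+1.764e-07  f'(a)=-2.294e+00  a ← 66.052185 − (+1.764e-07/-2.294e+00) = 66.052185
iter 5: u=1.414798  f(a)=-5.684e-14  f'(a)=-2.294e+00  a ← 66.052185 − (-5.684e-14/-2.294e+00) = 66.052185
converged: |Δa| < 1e-12 after 5 iterations
sag = a·(cosh(S/(2a)) − 1) = 66.052185·(cosh(1.414798) − 1) = 77.896324
T_max/T_min = cosh(S/(2a)) = 2.179315

a=66.052 sag=77.896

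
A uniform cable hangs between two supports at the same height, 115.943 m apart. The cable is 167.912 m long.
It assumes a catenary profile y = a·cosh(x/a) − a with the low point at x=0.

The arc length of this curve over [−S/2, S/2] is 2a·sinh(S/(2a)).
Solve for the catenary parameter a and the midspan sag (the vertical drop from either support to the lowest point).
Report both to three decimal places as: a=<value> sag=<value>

seed: a₀ = √(S³/(24(L−S))) = √(115.943³/(24·51.969)) = 35.349966
iter 1: u=1.639931  f(a)=+7.453e+00  f'(a)=-3.811e+00  a ← 35.349966 − (+7.453e+00/-3.811e+00) = 37.305645
iter 2: u=1.553961  f(a)=+6.632e-01  f'(a)=-3.160e+00  a ← 37.305645 − (+6.632e-01/-3.160e+00) = 37.515497
iter 3: u=1.545268  f(a)=+6.384e-03  f'(a)=-3.100e+00  a ← 37.515497 − (+6.384e-03/-3.100e+00) = 37.517556
iter 4: u=1.545183  f(a)=+6.042e-07  f'(a)=-3.099e+00  a ← 37.517556 − (+6.042e-07/-3.099e+00) = 37.517557
iter 5: u=1.545183  f(a)=+2.842e-14  f'(a)=-3.099e+00  a ← 37.517557 − (+2.842e-14/-3.099e+00) = 37.517557
converged: |Δa| < 1e-12 after 5 iterations
sag = a·(cosh(S/(2a)) − 1) = 37.517557·(cosh(1.545183) − 1) = 54.439917
T_max/T_min = cosh(S/(2a)) = 2.451052

a=37.518 sag=54.440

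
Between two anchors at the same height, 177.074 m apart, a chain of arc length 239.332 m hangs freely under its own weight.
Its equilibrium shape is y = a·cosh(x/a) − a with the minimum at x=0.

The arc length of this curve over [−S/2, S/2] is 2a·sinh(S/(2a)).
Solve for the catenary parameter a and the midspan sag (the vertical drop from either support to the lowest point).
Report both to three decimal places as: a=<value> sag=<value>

seed: a₀ = √(S³/(24(L−S))) = √(177.074³/(24·62.258)) = 60.957759
iter 1: u=1.452432  f(a)=+6.907e+00  f'(a)=-2.507e+00  a ← 60.957759 − (+6.907e+00/-2.507e+00) = 63.712290
iter 2: u=1.389638  f(a)=+4.957e-01  f'(a)=-2.159e+00  a ← 63.712290 − (+4.957e-01/-2.159e+00) = 63.941878
iter 3: u=1.384648  f(a)=+2.991e-03  f'(a)=-2.133e+00  a ← 63.941878 − (+2.991e-03/-2.133e+00) = 63.943280
iter 4: u=1.384618  f(a)=+1.103e-07  f'(a)=-2.133e+00  a ← 63.943280 − (+1.103e-07/-2.133e+00) = 63.943280
iter 5: u=1.384618  f(a)=-5.684e-14  f'(a)=-2.133e+00  a ← 63.943280 − (-5.684e-14/-2.133e+00) = 63.943280
converged: |Δa| < 1e-12 after 5 iterations
sag = a·(cosh(S/(2a)) − 1) = 63.943280·(cosh(1.384618) − 1) = 71.735364
T_max/T_min = cosh(S/(2a)) = 2.121859

a=63.943 sag=71.735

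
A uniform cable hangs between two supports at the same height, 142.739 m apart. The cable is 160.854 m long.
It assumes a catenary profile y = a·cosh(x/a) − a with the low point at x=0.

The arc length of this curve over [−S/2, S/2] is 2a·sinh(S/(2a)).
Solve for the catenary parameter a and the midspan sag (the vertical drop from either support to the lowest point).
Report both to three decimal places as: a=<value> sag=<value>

a=83.301 sag=32.490

seed: a₀ = √(S³/(24(L−S))) = √(142.739³/(24·18.115)) = 81.787924
iter 1: u=0.872617  f(a)=+7.023e-01  f'(a)=-4.776e-01  a ← 81.787924 − (+7.023e-01/-4.776e-01) = 83.258352
iter 2: u=0.857205  f(a)=+1.939e-02  f'(a)=-4.516e-01  a ← 83.258352 − (+1.939e-02/-4.516e-01) = 83.301285
iter 3: u=0.856763  f(a)=+1.570e-05  f'(a)=-4.509e-01  a ← 83.301285 − (+1.570e-05/-4.509e-01) = 83.301319
iter 4: u=0.856763  f(a)=+1.032e-11  f'(a)=-4.509e-01  a ← 83.301319 − (+1.032e-11/-4.509e-01) = 83.301319
converged: |Δa| < 1e-12 after 4 iterations
sag = a·(cosh(S/(2a)) − 1) = 83.301319·(cosh(0.856763) − 1) = 32.489924
T_max/T_min = cosh(S/(2a)) = 1.390029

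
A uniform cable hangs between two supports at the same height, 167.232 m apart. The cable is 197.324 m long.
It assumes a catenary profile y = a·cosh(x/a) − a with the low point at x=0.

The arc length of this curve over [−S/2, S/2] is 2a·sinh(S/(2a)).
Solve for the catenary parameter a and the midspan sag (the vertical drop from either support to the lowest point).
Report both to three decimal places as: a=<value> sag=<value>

seed: a₀ = √(S³/(24(L−S))) = √(167.232³/(24·30.092)) = 80.472581
iter 1: u=1.039062  f(a)=+1.667e+00  f'(a)=-8.318e-01  a ← 80.472581 − (+1.667e+00/-8.318e-01) = 82.476457
iter 2: u=1.013817  f(a)=+6.429e-02  f'(a)=-7.688e-01  a ← 82.476457 − (+6.429e-02/-7.688e-01) = 82.560086
iter 3: u=1.012790  f(a)=+1.041e-04  f'(a)=-7.663e-01  a ← 82.560086 − (+1.041e-04/-7.663e-01) = 82.560222
iter 4: u=1.012788  f(a)=+2.743e-10  f'(a)=-7.663e-01  a ← 82.560222 − (+2.743e-10/-7.663e-01) = 82.560222
iter 5: u=1.012788  f(a)=-8.527e-14  f'(a)=-7.663e-01  a ← 82.560222 − (-8.527e-14/-7.663e-01) = 82.560222
converged: |Δa| < 1e-12 after 5 iterations
sag = a·(cosh(S/(2a)) − 1) = 82.560222·(cosh(1.012788) − 1) = 46.088060
T_max/T_min = cosh(S/(2a)) = 1.558236

a=82.560 sag=46.088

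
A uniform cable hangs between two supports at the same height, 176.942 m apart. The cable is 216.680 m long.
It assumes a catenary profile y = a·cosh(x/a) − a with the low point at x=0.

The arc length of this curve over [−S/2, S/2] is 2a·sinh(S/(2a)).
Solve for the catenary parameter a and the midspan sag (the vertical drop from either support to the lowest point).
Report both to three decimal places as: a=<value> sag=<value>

seed: a₀ = √(S³/(24(L−S))) = √(176.942³/(24·39.738)) = 76.214530
iter 1: u=1.160815  f(a)=+2.765e+00  f'(a)=-1.190e+00  a ← 76.214530 − (+2.765e+00/-1.190e+00) = 78.537466
iter 2: u=1.126481  f(a)=+1.314e-01  f'(a)=-1.080e+00  a ← 78.537466 − (+1.314e-01/-1.080e+00) = 78.659225
iter 3: u=1.124738  f(a)=+3.299e-04  f'(a)=-1.074e+00  a ← 78.659225 − (+3.299e-04/-1.074e+00) = 78.659532
iter 4: u=1.124733  f(a)=+2.089e-09  f'(a)=-1.074e+00  a ← 78.659532 − (+2.089e-09/-1.074e+00) = 78.659532
iter 5: u=1.124733  f(a)=+0.000e+00  f'(a)=-1.074e+00  a ← 78.659532 − (+0.000e+00/-1.074e+00) = 78.659532
converged: |Δa| < 1e-12 after 5 iterations
sag = a·(cosh(S/(2a)) − 1) = 78.659532·(cosh(1.124733) − 1) = 55.224289
T_max/T_min = cosh(S/(2a)) = 1.702067

a=78.660 sag=55.224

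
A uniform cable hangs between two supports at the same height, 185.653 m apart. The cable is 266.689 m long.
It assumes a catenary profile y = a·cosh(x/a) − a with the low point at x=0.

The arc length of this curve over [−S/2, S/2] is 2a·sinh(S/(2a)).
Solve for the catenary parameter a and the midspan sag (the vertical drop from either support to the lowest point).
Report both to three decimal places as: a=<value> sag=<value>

seed: a₀ = √(S³/(24(L−S))) = √(185.653³/(24·81.036)) = 57.359894
iter 1: u=1.618317  f(a)=+1.130e+01  f'(a)=-3.638e+00  a ← 57.359894 − (+1.130e+01/-3.638e+00) = 60.465227
iter 2: u=1.535205  f(a)=+9.823e-01  f'(a)=-3.031e+00  a ← 60.465227 − (+9.823e-01/-3.031e+00) = 60.789359
iter 3: u=1.527019  f(a)=+8.989e-03  f'(a)=-2.975e+00  a ← 60.789359 − (+8.989e-03/-2.975e+00) = 60.792380
iter 4: u=1.526943  f(a)=+7.679e-07  f'(a)=-2.975e+00  a ← 60.792380 − (+7.679e-07/-2.975e+00) = 60.792380
iter 5: u=1.526943  f(a)=-5.684e-14  f'(a)=-2.975e+00  a ← 60.792380 − (-5.684e-14/-2.975e+00) = 60.792380
converged: |Δa| < 1e-12 after 5 iterations
sag = a·(cosh(S/(2a)) − 1) = 60.792380·(cosh(1.526943) − 1) = 85.756141
T_max/T_min = cosh(S/(2a)) = 2.410640

a=60.792 sag=85.756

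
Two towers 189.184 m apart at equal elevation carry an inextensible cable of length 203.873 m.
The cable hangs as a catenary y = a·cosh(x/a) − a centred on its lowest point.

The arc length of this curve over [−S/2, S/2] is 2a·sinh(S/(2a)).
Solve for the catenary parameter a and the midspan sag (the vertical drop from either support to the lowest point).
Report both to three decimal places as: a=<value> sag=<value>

seed: a₀ = √(S³/(24(L−S))) = √(189.184³/(24·14.689)) = 138.587758
iter 1: u=0.682542  f(a)=+3.460e-01  f'(a)=-2.220e-01  a ← 138.587758 − (+3.460e-01/-2.220e-01) = 140.146041
iter 2: u=0.674953  f(a)=+5.922e-03  f'(a)=-2.145e-01  a ← 140.146041 − (+5.922e-03/-2.145e-01) = 140.173651
iter 3: u=0.674820  f(a)=+1.802e-06  f'(a)=-2.143e-01  a ← 140.173651 − (+1.802e-06/-2.143e-01) = 140.173659
iter 4: u=0.674820  f(a)=+1.421e-13  f'(a)=-2.143e-01  a ← 140.173659 − (+1.421e-13/-2.143e-01) = 140.173659
converged: |Δa| < 1e-12 after 4 iterations
sag = a·(cosh(S/(2a)) − 1) = 140.173659·(cosh(0.674820) − 1) = 33.146001
T_max/T_min = cosh(S/(2a)) = 1.236464

a=140.174 sag=33.146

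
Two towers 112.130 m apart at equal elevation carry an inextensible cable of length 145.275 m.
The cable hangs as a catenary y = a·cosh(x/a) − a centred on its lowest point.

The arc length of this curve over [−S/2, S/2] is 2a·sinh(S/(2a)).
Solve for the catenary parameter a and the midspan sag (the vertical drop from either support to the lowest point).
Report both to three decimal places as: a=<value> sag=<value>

seed: a₀ = √(S³/(24(L−S))) = √(112.130³/(24·33.145)) = 42.098643
iter 1: u=1.331753  f(a)=+3.066e+00  f'(a)=-1.872e+00  a ← 42.098643 − (+3.066e+00/-1.872e+00) = 43.736548
iter 2: u=1.281880  f(a)=+1.880e-01  f'(a)=-1.649e+00  a ← 43.736548 − (+1.880e-01/-1.649e+00) = 43.850583
iter 3: u=1.278546  f(a)=+8.093e-04  f'(a)=-1.635e+00  a ← 43.850583 − (+8.093e-04/-1.635e+00) = 43.851078
iter 4: u=1.278532  f(a)=+1.513e-08  f'(a)=-1.635e+00  a ← 43.851078 − (+1.513e-08/-1.635e+00) = 43.851078
iter 5: u=1.278532  f(a)=-2.842e-14  f'(a)=-1.635e+00  a ← 43.851078 − (-2.842e-14/-1.635e+00) = 43.851078
converged: |Δa| < 1e-12 after 5 iterations
sag = a·(cosh(S/(2a)) − 1) = 43.851078·(cosh(1.278532) − 1) = 40.996571
T_max/T_min = cosh(S/(2a)) = 1.934905

a=43.851 sag=40.997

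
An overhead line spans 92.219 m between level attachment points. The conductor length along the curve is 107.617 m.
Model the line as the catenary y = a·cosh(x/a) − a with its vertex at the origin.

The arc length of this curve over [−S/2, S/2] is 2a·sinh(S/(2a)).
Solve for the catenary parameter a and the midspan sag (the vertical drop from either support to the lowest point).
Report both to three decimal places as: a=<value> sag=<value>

seed: a₀ = √(S³/(24(L−S))) = √(92.219³/(24·15.398)) = 46.067308
iter 1: u=1.000916  f(a)=+7.900e-01  f'(a)=-7.379e-01  a ← 46.067308 − (+7.900e-01/-7.379e-01) = 47.137850
iter 2: u=0.978184  f(a)=+2.838e-02  f'(a)=-6.858e-01  a ← 47.137850 − (+2.838e-02/-6.858e-01) = 47.179228
iter 3: u=0.977326  f(a)=+3.963e-05  f'(a)=-6.838e-01  a ← 47.179228 − (+3.963e-05/-6.838e-01) = 47.179286
iter 4: u=0.977325  f(a)=+7.756e-11  f'(a)=-6.838e-01  a ← 47.179286 − (+7.756e-11/-6.838e-01) = 47.179286
iter 5: u=0.977325  f(a)=-1.421e-14  f'(a)=-6.838e-01  a ← 47.179286 − (-1.421e-14/-6.838e-01) = 47.179286
converged: |Δa| < 1e-12 after 5 iterations
sag = a·(cosh(S/(2a)) − 1) = 47.179286·(cosh(0.977325) − 1) = 24.383552
T_max/T_min = cosh(S/(2a)) = 1.516827

a=47.179 sag=24.384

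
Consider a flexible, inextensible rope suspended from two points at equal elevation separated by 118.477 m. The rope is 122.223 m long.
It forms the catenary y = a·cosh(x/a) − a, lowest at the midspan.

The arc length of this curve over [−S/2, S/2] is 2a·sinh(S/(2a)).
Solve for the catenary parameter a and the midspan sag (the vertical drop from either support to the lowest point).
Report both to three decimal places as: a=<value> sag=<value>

a=136.647 sag=13.043

seed: a₀ = √(S³/(24(L−S))) = √(118.477³/(24·3.746)) = 136.007095
iter 1: u=0.435554  f(a)=+3.569e-02  f'(a)=-5.614e-02  a ← 136.007095 − (+3.569e-02/-5.614e-02) = 136.642913
iter 2: u=0.433528  f(a)=+2.518e-04  f'(a)=-5.535e-02  a ← 136.642913 − (+2.518e-04/-5.535e-02) = 136.647463
iter 3: u=0.433513  f(a)=+1.274e-08  f'(a)=-5.534e-02  a ← 136.647463 − (+1.274e-08/-5.534e-02) = 136.647463
iter 4: u=0.433513  f(a)=-2.842e-14  f'(a)=-5.534e-02  a ← 136.647463 − (-2.842e-14/-5.534e-02) = 136.647463
converged: |Δa| < 1e-12 after 4 iterations
sag = a·(cosh(S/(2a)) − 1) = 136.647463·(cosh(0.433513) − 1) = 13.042699
T_max/T_min = cosh(S/(2a)) = 1.095448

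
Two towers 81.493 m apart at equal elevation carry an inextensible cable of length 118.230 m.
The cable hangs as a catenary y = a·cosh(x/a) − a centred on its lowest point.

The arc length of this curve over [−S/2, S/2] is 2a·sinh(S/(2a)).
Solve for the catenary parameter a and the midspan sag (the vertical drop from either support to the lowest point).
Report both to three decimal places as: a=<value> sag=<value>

a=26.303 sag=38.400

seed: a₀ = √(S³/(24(L−S))) = √(81.493³/(24·36.737)) = 24.775532
iter 1: u=1.644627  f(a)=+5.301e+00  f'(a)=-3.849e+00  a ← 24.775532 − (+5.301e+00/-3.849e+00) = 26.152591
iter 2: u=1.558029  f(a)=+4.740e-01  f'(a)=-3.189e+00  a ← 26.152591 − (+4.740e-01/-3.189e+00) = 26.301238
iter 3: u=1.549224  f(a)=+4.613e-03  f'(a)=-3.127e+00  a ← 26.301238 − (+4.613e-03/-3.127e+00) = 26.302713
iter 4: u=1.549137  f(a)=+4.464e-07  f'(a)=-3.127e+00  a ← 26.302713 − (+4.464e-07/-3.127e+00) = 26.302713
iter 5: u=1.549137  f(a)=+0.000e+00  f'(a)=-3.127e+00  a ← 26.302713 − (+0.000e+00/-3.127e+00) = 26.302713
converged: |Δa| < 1e-12 after 5 iterations
sag = a·(cosh(S/(2a)) − 1) = 26.302713·(cosh(1.549137) − 1) = 38.399806
T_max/T_min = cosh(S/(2a)) = 2.459918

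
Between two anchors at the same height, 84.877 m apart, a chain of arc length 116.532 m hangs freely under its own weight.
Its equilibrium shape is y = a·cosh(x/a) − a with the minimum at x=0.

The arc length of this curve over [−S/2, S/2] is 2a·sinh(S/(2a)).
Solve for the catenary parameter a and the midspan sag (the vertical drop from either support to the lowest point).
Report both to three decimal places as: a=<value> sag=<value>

a=29.838 sag=35.624

seed: a₀ = √(S³/(24(L−S))) = √(84.877³/(24·31.655)) = 28.369929
iter 1: u=1.495897  f(a)=+3.736e+00  f'(a)=-2.773e+00  a ← 28.369929 − (+3.736e+00/-2.773e+00) = 29.717572
iter 2: u=1.428061  f(a)=+2.827e-01  f'(a)=-2.367e+00  a ← 29.717572 − (+2.827e-01/-2.367e+00) = 29.836997
iter 3: u=1.422345  f(a)=+1.912e-03  f'(a)=-2.336e+00  a ← 29.836997 − (+1.912e-03/-2.336e+00) = 29.837815
iter 4: u=1.422306  f(a)=+8.872e-08  f'(a)=-2.335e+00  a ← 29.837815 − (+8.872e-08/-2.335e+00) = 29.837815
iter 5: u=1.422306  f(a)=+1.421e-14  f'(a)=-2.335e+00  a ← 29.837815 − (+1.421e-14/-2.335e+00) = 29.837815
converged: |Δa| < 1e-12 after 5 iterations
sag = a·(cosh(S/(2a)) − 1) = 29.837815·(cosh(1.422306) − 1) = 35.623792
T_max/T_min = cosh(S/(2a)) = 2.193914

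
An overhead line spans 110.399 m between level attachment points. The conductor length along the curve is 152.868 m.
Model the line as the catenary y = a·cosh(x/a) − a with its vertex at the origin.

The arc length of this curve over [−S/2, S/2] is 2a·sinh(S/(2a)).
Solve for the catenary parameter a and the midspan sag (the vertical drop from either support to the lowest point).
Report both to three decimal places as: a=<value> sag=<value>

seed: a₀ = √(S³/(24(L−S))) = √(110.399³/(24·42.469)) = 36.333403
iter 1: u=1.519249  f(a)=+5.179e+00  f'(a)=-2.924e+00  a ← 36.333403 − (+5.179e+00/-2.924e+00) = 38.104875
iter 2: u=1.448620  f(a)=+4.029e-01  f'(a)=-2.485e+00  a ← 38.104875 − (+4.029e-01/-2.485e+00) = 38.266998
iter 3: u=1.442483  f(a)=+2.892e-03  f'(a)=-2.449e+00  a ← 38.266998 − (+2.892e-03/-2.449e+00) = 38.268178
iter 4: u=1.442439  f(a)=+1.514e-07  f'(a)=-2.449e+00  a ← 38.268178 − (+1.514e-07/-2.449e+00) = 38.268178
iter 5: u=1.442439  f(a)=+0.000e+00  f'(a)=-2.449e+00  a ← 38.268178 − (+0.000e+00/-2.449e+00) = 38.268178
converged: |Δa| < 1e-12 after 5 iterations
sag = a·(cosh(S/(2a)) − 1) = 38.268178·(cosh(1.442439) − 1) = 47.210531
T_max/T_min = cosh(S/(2a)) = 2.233676

a=38.268 sag=47.211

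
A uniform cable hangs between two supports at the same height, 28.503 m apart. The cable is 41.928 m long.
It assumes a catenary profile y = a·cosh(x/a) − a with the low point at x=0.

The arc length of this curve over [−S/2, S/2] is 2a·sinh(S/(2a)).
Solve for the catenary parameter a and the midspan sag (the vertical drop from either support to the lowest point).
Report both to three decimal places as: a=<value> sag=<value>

seed: a₀ = √(S³/(24(L−S))) = √(28.503³/(24·13.425)) = 8.477603
iter 1: u=1.681077  f(a)=+2.030e+00  f'(a)=-4.157e+00  a ← 8.477603 − (+2.030e+00/-4.157e+00) = 8.965824
iter 2: u=1.589536  f(a)=+1.885e-01  f'(a)=-3.418e+00  a ← 8.965824 − (+1.885e-01/-3.418e+00) = 9.020988
iter 3: u=1.579816  f(a)=+1.995e-03  f'(a)=-3.346e+00  a ← 9.020988 − (+1.995e-03/-3.346e+00) = 9.021584
iter 4: u=1.579712  f(a)=+2.285e-07  f'(a)=-3.345e+00  a ← 9.021584 − (+2.285e-07/-3.345e+00) = 9.021584
iter 5: u=1.579712  f(a)=+0.000e+00  f'(a)=-3.345e+00  a ← 9.021584 − (+0.000e+00/-3.345e+00) = 9.021584
converged: |Δa| < 1e-12 after 5 iterations
sag = a·(cosh(S/(2a)) − 1) = 9.021584·(cosh(1.579712) − 1) = 13.801174
T_max/T_min = cosh(S/(2a)) = 2.529795

a=9.022 sag=13.801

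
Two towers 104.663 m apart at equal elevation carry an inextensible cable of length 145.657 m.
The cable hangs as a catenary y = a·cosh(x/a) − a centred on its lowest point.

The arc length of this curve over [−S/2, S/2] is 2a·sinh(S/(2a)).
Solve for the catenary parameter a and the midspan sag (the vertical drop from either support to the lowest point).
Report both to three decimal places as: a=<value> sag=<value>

a=35.985 sag=45.249

seed: a₀ = √(S³/(24(L−S))) = √(104.663³/(24·40.994)) = 34.136894
iter 1: u=1.532990  f(a)=+5.095e+00  f'(a)=-3.016e+00  a ← 34.136894 − (+5.095e+00/-3.016e+00) = 35.826551
iter 2: u=1.460690  f(a)=+4.027e-01  f'(a)=-2.556e+00  a ← 35.826551 − (+4.027e-01/-2.556e+00) = 35.984110
iter 3: u=1.454295  f(a)=+2.993e-03  f'(a)=-2.518e+00  a ← 35.984110 − (+2.993e-03/-2.518e+00) = 35.985298
iter 4: u=1.454247  f(a)=+1.681e-07  f'(a)=-2.518e+00  a ← 35.985298 − (+1.681e-07/-2.518e+00) = 35.985298
iter 5: u=1.454247  f(a)=+0.000e+00  f'(a)=-2.518e+00  a ← 35.985298 − (+0.000e+00/-2.518e+00) = 35.985298
converged: |Δa| < 1e-12 after 5 iterations
sag = a·(cosh(S/(2a)) − 1) = 35.985298·(cosh(1.454247) − 1) = 45.248513
T_max/T_min = cosh(S/(2a)) = 2.257417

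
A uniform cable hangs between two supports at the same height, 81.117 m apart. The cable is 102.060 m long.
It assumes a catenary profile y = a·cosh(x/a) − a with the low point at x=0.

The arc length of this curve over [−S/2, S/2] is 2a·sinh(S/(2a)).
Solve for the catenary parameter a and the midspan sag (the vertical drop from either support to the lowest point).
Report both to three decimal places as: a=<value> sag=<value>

seed: a₀ = √(S³/(24(L−S))) = √(81.117³/(24·20.943)) = 32.586878
iter 1: u=1.244627  f(a)=+1.683e+00  f'(a)=-1.496e+00  a ← 32.586878 − (+1.683e+00/-1.496e+00) = 33.712197
iter 2: u=1.203081  f(a)=+9.112e-02  f'(a)=-1.338e+00  a ← 33.712197 − (+9.112e-02/-1.338e+00) = 33.780309
iter 3: u=1.200655  f(a)=+3.009e-04  f'(a)=-1.329e+00  a ← 33.780309 − (+3.009e-04/-1.329e+00) = 33.780535
iter 4: u=1.200647  f(a)=+3.304e-09  f'(a)=-1.329e+00  a ← 33.780535 − (+3.304e-09/-1.329e+00) = 33.780535
iter 5: u=1.200647  f(a)=+0.000e+00  f'(a)=-1.329e+00  a ← 33.780535 − (+0.000e+00/-1.329e+00) = 33.780535
converged: |Δa| < 1e-12 after 5 iterations
sag = a·(cosh(S/(2a)) − 1) = 33.780535·(cosh(1.200647) − 1) = 27.417385
T_max/T_min = cosh(S/(2a)) = 1.811633

a=33.781 sag=27.417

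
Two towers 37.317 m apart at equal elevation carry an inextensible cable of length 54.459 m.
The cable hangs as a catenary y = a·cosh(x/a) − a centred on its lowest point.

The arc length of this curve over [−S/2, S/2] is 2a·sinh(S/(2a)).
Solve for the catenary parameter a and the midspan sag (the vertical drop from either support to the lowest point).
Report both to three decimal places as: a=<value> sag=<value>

seed: a₀ = √(S³/(24(L−S))) = √(37.317³/(24·17.142)) = 11.238898
iter 1: u=1.660172  f(a)=+2.523e+00  f'(a)=-3.978e+00  a ← 11.238898 − (+2.523e+00/-3.978e+00) = 11.873185
iter 2: u=1.571482  f(a)=+2.294e-01  f'(a)=-3.285e+00  a ← 11.873185 − (+2.294e-01/-3.285e+00) = 11.943008
iter 3: u=1.562295  f(a)=+2.314e-03  f'(a)=-3.219e+00  a ← 11.943008 − (+2.314e-03/-3.219e+00) = 11.943727
iter 4: u=1.562201  f(a)=+2.407e-07  f'(a)=-3.219e+00  a ← 11.943727 − (+2.407e-07/-3.219e+00) = 11.943727
iter 5: u=1.562201  f(a)=-7.105e-15  f'(a)=-3.219e+00  a ← 11.943727 − (-7.105e-15/-3.219e+00) = 11.943727
converged: |Δa| < 1e-12 after 5 iterations
sag = a·(cosh(S/(2a)) − 1) = 11.943727·(cosh(1.562201) − 1) = 17.790063
T_max/T_min = cosh(S/(2a)) = 2.489490

a=11.944 sag=17.790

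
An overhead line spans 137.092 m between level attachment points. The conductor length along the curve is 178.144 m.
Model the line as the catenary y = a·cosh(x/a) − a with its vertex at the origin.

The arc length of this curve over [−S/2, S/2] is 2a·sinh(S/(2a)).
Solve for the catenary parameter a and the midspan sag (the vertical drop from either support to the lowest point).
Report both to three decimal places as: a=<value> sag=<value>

a=53.293 sag=50.505

seed: a₀ = √(S³/(24(L−S))) = √(137.092³/(24·41.052)) = 51.138194
iter 1: u=1.340407  f(a)=+3.850e+00  f'(a)=-1.913e+00  a ← 51.138194 − (+3.850e+00/-1.913e+00) = 53.150416
iter 2: u=1.289661  f(a)=+2.389e-01  f'(a)=-1.682e+00  a ← 53.150416 − (+2.389e-01/-1.682e+00) = 53.292404
iter 3: u=1.286225  f(a)=+1.054e-03  f'(a)=-1.668e+00  a ← 53.292404 − (+1.054e-03/-1.668e+00) = 53.293036
iter 4: u=1.286209  f(a)=+2.075e-08  f'(a)=-1.668e+00  a ← 53.293036 − (+2.075e-08/-1.668e+00) = 53.293036
iter 5: u=1.286209  f(a)=+0.000e+00  f'(a)=-1.668e+00  a ← 53.293036 − (+0.000e+00/-1.668e+00) = 53.293036
converged: |Δa| < 1e-12 after 5 iterations
sag = a·(cosh(S/(2a)) − 1) = 53.293036·(cosh(1.286209) − 1) = 50.504694
T_max/T_min = cosh(S/(2a)) = 1.947679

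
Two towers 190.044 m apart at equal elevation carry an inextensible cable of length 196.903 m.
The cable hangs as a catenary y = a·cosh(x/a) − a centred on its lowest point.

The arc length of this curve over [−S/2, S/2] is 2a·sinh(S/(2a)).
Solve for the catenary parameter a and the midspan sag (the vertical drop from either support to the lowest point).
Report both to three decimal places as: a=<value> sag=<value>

a=205.291 sag=22.387

seed: a₀ = √(S³/(24(L−S))) = √(190.044³/(24·6.859)) = 204.195056
iter 1: u=0.465349  f(a)=+7.465e-02  f'(a)=-6.865e-02  a ← 204.195056 − (+7.465e-02/-6.865e-02) = 205.282501
iter 2: u=0.462884  f(a)=+6.005e-04  f'(a)=-6.755e-02  a ← 205.282501 − (+6.005e-04/-6.755e-02) = 205.291392
iter 3: u=0.462864  f(a)=+3.957e-08  f'(a)=-6.754e-02  a ← 205.291392 − (+3.957e-08/-6.754e-02) = 205.291393
iter 4: u=0.462864  f(a)=+0.000e+00  f'(a)=-6.754e-02  a ← 205.291393 − (+0.000e+00/-6.754e-02) = 205.291393
converged: |Δa| < 1e-12 after 4 iterations
sag = a·(cosh(S/(2a)) − 1) = 205.291393·(cosh(0.462864) − 1) = 22.386568
T_max/T_min = cosh(S/(2a)) = 1.109048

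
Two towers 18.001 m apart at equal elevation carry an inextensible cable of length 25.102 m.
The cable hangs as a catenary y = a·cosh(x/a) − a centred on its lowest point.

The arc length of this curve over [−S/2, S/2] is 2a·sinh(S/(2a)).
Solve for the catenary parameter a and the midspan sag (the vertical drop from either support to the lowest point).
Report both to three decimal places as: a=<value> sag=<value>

a=6.169 sag=7.816

seed: a₀ = √(S³/(24(L−S))) = √(18.001³/(24·7.101)) = 5.850319
iter 1: u=1.538463  f(a)=+8.893e-01  f'(a)=-3.053e+00  a ← 5.850319 − (+8.893e-01/-3.053e+00) = 6.141619
iter 2: u=1.465493  f(a)=+7.074e-02  f'(a)=-2.585e+00  a ← 6.141619 − (+7.074e-02/-2.585e+00) = 6.168984
iter 3: u=1.458992  f(a)=+5.330e-04  f'(a)=-2.546e+00  a ← 6.168984 − (+5.330e-04/-2.546e+00) = 6.169194
iter 4: u=1.458943  f(a)=+3.077e-08  f'(a)=-2.546e+00  a ← 6.169194 − (+3.077e-08/-2.546e+00) = 6.169194
iter 5: u=1.458943  f(a)=+0.000e+00  f'(a)=-2.546e+00  a ← 6.169194 − (+0.000e+00/-2.546e+00) = 6.169194
converged: |Δa| < 1e-12 after 5 iterations
sag = a·(cosh(S/(2a)) − 1) = 6.169194·(cosh(1.458943) − 1) = 7.816032
T_max/T_min = cosh(S/(2a)) = 2.266946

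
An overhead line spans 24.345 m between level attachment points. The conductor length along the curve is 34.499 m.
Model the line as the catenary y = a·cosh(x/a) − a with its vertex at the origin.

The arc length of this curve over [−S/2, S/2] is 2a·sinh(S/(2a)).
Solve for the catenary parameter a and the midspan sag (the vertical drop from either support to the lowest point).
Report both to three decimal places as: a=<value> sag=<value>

a=8.136 sag=10.936

seed: a₀ = √(S³/(24(L−S))) = √(24.345³/(24·10.154)) = 7.694678
iter 1: u=1.581937  f(a)=+1.349e+00  f'(a)=-3.362e+00  a ← 7.694678 − (+1.349e+00/-3.362e+00) = 8.095960
iter 2: u=1.503528  f(a)=+1.127e-01  f'(a)=-2.821e+00  a ← 8.095960 − (+1.127e-01/-2.821e+00) = 8.135909
iter 3: u=1.496145  f(a)=+9.453e-04  f'(a)=-2.774e+00  a ← 8.135909 − (+9.453e-04/-2.774e+00) = 8.136250
iter 4: u=1.496082  f(a)=+6.773e-08  f'(a)=-2.774e+00  a ← 8.136250 − (+6.773e-08/-2.774e+00) = 8.136250
iter 5: u=1.496082  f(a)=+7.105e-15  f'(a)=-2.774e+00  a ← 8.136250 − (+7.105e-15/-2.774e+00) = 8.136250
converged: |Δa| < 1e-12 after 5 iterations
sag = a·(cosh(S/(2a)) − 1) = 8.136250·(cosh(1.496082) − 1) = 10.935819
T_max/T_min = cosh(S/(2a)) = 2.344086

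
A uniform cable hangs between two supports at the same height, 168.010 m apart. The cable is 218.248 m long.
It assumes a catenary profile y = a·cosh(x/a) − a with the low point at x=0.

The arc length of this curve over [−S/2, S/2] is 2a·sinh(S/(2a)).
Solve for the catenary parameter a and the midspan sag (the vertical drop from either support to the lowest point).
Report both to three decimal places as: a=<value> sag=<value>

a=65.356 sag=61.843

seed: a₀ = √(S³/(24(L−S))) = √(168.010³/(24·50.238)) = 62.716369
iter 1: u=1.339443  f(a)=+4.704e+00  f'(a)=-1.909e+00  a ← 62.716369 − (+4.704e+00/-1.909e+00) = 65.181082
iter 2: u=1.288794  f(a)=+2.915e-01  f'(a)=-1.679e+00  a ← 65.181082 − (+2.915e-01/-1.679e+00) = 65.354740
iter 3: u=1.285370  f(a)=+1.283e-03  f'(a)=-1.664e+00  a ← 65.354740 − (+1.283e-03/-1.664e+00) = 65.355511
iter 4: u=1.285354  f(a)=+2.510e-08  f'(a)=-1.664e+00  a ← 65.355511 − (+2.510e-08/-1.664e+00) = 65.355511
iter 5: u=1.285354  f(a)=+5.684e-14  f'(a)=-1.664e+00  a ← 65.355511 − (+5.684e-14/-1.664e+00) = 65.355511
converged: |Δa| < 1e-12 after 5 iterations
sag = a·(cosh(S/(2a)) − 1) = 65.355511·(cosh(1.285354) − 1) = 61.842721
T_max/T_min = cosh(S/(2a)) = 1.946251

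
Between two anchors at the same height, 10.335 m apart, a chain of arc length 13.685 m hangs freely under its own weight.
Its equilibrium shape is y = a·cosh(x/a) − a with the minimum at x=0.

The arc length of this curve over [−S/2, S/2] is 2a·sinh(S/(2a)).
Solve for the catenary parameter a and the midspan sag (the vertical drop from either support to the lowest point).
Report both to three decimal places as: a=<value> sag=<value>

seed: a₀ = √(S³/(24(L−S))) = √(10.335³/(24·3.350)) = 3.705422
iter 1: u=1.394578  f(a)=+3.413e-01  f'(a)=-2.185e+00  a ← 3.705422 − (+3.413e-01/-2.185e+00) = 3.861595
iter 2: u=1.338177  f(a)=+2.276e-02  f'(a)=-1.903e+00  a ← 3.861595 − (+2.276e-02/-1.903e+00) = 3.873559
iter 3: u=1.334044  f(a)=+1.173e-04  f'(a)=-1.883e+00  a ← 3.873559 − (+1.173e-04/-1.883e+00) = 3.873621
iter 4: u=1.334023  f(a)=+3.147e-09  f'(a)=-1.883e+00  a ← 3.873621 − (+3.147e-09/-1.883e+00) = 3.873621
iter 5: u=1.334023  f(a)=-1.776e-15  f'(a)=-1.883e+00  a ← 3.873621 − (-1.776e-15/-1.883e+00) = 3.873621
converged: |Δa| < 1e-12 after 5 iterations
sag = a·(cosh(S/(2a)) − 1) = 3.873621·(cosh(1.334023) − 1) = 3.989250
T_max/T_min = cosh(S/(2a)) = 2.029850

a=3.874 sag=3.989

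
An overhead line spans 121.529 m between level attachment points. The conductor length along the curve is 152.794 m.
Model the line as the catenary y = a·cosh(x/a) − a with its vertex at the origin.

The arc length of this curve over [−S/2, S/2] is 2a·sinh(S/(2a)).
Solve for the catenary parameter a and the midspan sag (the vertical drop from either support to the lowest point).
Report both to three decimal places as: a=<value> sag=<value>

seed: a₀ = √(S³/(24(L−S))) = √(121.529³/(24·31.265)) = 48.908579
iter 1: u=1.242410  f(a)=+2.504e+00  f'(a)=-1.487e+00  a ← 48.908579 − (+2.504e+00/-1.487e+00) = 50.592190
iter 2: u=1.201065  f(a)=+1.351e-01  f'(a)=-1.331e+00  a ← 50.592190 − (+1.351e-01/-1.331e+00) = 50.693719
iter 3: u=1.198659  f(a)=+4.429e-04  f'(a)=-1.322e+00  a ← 50.693719 − (+4.429e-04/-1.322e+00) = 50.694054
iter 4: u=1.198651  f(a)=+4.796e-09  f'(a)=-1.322e+00  a ← 50.694054 − (+4.796e-09/-1.322e+00) = 50.694054
iter 5: u=1.198651  f(a)=+0.000e+00  f'(a)=-1.322e+00  a ← 50.694054 − (+0.000e+00/-1.322e+00) = 50.694054
converged: |Δa| < 1e-12 after 5 iterations
sag = a·(cosh(S/(2a)) − 1) = 50.694054·(cosh(1.198651) − 1) = 40.992307
T_max/T_min = cosh(S/(2a)) = 1.808622

a=50.694 sag=40.992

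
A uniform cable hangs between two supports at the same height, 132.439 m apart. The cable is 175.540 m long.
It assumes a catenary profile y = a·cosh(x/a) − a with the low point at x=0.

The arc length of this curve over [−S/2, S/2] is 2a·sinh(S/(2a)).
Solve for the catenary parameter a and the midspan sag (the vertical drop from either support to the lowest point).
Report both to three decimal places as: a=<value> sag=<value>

a=49.548 sag=51.242

seed: a₀ = √(S³/(24(L−S))) = √(132.439³/(24·43.101)) = 47.388673
iter 1: u=1.397370  f(a)=+4.409e+00  f'(a)=-2.200e+00  a ← 47.388673 − (+4.409e+00/-2.200e+00) = 49.392871
iter 2: u=1.340669  f(a)=+2.951e-01  f'(a)=-1.914e+00  a ← 49.392871 − (+2.951e-01/-1.914e+00) = 49.547040
iter 3: u=1.336498  f(a)=+1.532e-03  f'(a)=-1.895e+00  a ← 49.547040 − (+1.532e-03/-1.895e+00) = 49.547848
iter 4: u=1.336476  f(a)=+4.177e-08  f'(a)=-1.894e+00  a ← 49.547848 − (+4.177e-08/-1.894e+00) = 49.547848
iter 5: u=1.336476  f(a)=+0.000e+00  f'(a)=-1.894e+00  a ← 49.547848 − (+0.000e+00/-1.894e+00) = 49.547848
converged: |Δa| < 1e-12 after 5 iterations
sag = a·(cosh(S/(2a)) − 1) = 49.547848·(cosh(1.336476) − 1) = 51.241844
T_max/T_min = cosh(S/(2a)) = 2.034189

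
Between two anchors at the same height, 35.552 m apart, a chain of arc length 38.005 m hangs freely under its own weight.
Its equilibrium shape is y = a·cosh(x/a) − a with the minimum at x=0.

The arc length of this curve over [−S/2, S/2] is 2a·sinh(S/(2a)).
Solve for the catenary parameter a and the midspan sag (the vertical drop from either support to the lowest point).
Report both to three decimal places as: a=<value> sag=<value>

a=27.909 sag=5.855

seed: a₀ = √(S³/(24(L−S))) = √(35.552³/(24·2.453)) = 27.627505
iter 1: u=0.643417  f(a)=+5.128e-02  f'(a)=-1.850e-01  a ← 27.627505 − (+5.128e-02/-1.850e-01) = 27.904630
iter 2: u=0.637027  f(a)=+7.818e-04  f'(a)=-1.794e-01  a ← 27.904630 − (+7.818e-04/-1.794e-01) = 27.908987
iter 3: u=0.636927  f(a)=+1.880e-07  f'(a)=-1.793e-01  a ← 27.908987 − (+1.880e-07/-1.793e-01) = 27.908988
iter 4: u=0.636927  f(a)=+1.421e-14  f'(a)=-1.793e-01  a ← 27.908988 − (+1.421e-14/-1.793e-01) = 27.908988
converged: |Δa| < 1e-12 after 4 iterations
sag = a·(cosh(S/(2a)) − 1) = 27.908988·(cosh(0.636927) − 1) = 5.854996
T_max/T_min = cosh(S/(2a)) = 1.209789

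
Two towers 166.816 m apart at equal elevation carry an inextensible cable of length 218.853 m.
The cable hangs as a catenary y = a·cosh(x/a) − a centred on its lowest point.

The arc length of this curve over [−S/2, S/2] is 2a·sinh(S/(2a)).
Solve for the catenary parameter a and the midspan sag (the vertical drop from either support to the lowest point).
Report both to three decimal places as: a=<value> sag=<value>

seed: a₀ = √(S³/(24(L−S))) = √(166.816³/(24·52.037)) = 60.966998
iter 1: u=1.368084  f(a)=+5.093e+00  f'(a)=-2.049e+00  a ← 60.966998 − (+5.093e+00/-2.049e+00) = 63.452765
iter 2: u=1.314490  f(a)=+3.280e-01  f'(a)=-1.792e+00  a ← 63.452765 − (+3.280e-01/-1.792e+00) = 63.635758
iter 3: u=1.310710  f(a)=+1.568e-03  f'(a)=-1.775e+00  a ← 63.635758 − (+1.568e-03/-1.775e+00) = 63.636642
iter 4: u=1.310691  f(a)=+3.621e-08  f'(a)=-1.775e+00  a ← 63.636642 − (+3.621e-08/-1.775e+00) = 63.636642
iter 5: u=1.310691  f(a)=+0.000e+00  f'(a)=-1.775e+00  a ← 63.636642 − (+0.000e+00/-1.775e+00) = 63.636642
converged: |Δa| < 1e-12 after 5 iterations
sag = a·(cosh(S/(2a)) − 1) = 63.636642·(cosh(1.310691) − 1) = 62.948433
T_max/T_min = cosh(S/(2a)) = 1.989185

a=63.637 sag=62.948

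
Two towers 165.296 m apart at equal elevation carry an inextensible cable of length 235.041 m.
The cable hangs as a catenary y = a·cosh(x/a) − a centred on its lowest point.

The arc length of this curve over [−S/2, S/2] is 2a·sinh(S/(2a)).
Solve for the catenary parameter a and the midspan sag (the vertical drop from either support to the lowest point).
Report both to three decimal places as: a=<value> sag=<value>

seed: a₀ = √(S³/(24(L−S))) = √(165.296³/(24·69.745)) = 51.943518
iter 1: u=1.591113  f(a)=+9.380e+00  f'(a)=-3.430e+00  a ← 51.943518 − (+9.380e+00/-3.430e+00) = 54.678380
iter 2: u=1.511530  f(a)=+7.917e-01  f'(a)=-2.873e+00  a ← 54.678380 − (+7.917e-01/-2.873e+00) = 54.953940
iter 3: u=1.503950  f(a)=+6.789e-03  f'(a)=-2.824e+00  a ← 54.953940 − (+6.789e-03/-2.824e+00) = 54.956344
iter 4: u=1.503885  f(a)=+5.087e-07  f'(a)=-2.824e+00  a ← 54.956344 − (+5.087e-07/-2.824e+00) = 54.956344
iter 5: u=1.503885  f(a)=+2.842e-14  f'(a)=-2.824e+00  a ← 54.956344 − (+2.842e-14/-2.824e+00) = 54.956344
converged: |Δa| < 1e-12 after 5 iterations
sag = a·(cosh(S/(2a)) − 1) = 54.956344·(cosh(1.503885) − 1) = 74.779031
T_max/T_min = cosh(S/(2a)) = 2.360699

a=54.956 sag=74.779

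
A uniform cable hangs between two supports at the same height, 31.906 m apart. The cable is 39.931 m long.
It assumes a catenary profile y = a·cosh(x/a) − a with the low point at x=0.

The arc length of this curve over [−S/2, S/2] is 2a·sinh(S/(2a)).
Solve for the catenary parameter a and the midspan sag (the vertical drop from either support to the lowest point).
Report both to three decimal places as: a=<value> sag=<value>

a=13.450 sag=10.623

seed: a₀ = √(S³/(24(L−S))) = √(31.906³/(24·8.025)) = 12.986150
iter 1: u=1.228463  f(a)=+6.278e-01  f'(a)=-1.433e+00  a ← 12.986150 − (+6.278e-01/-1.433e+00) = 13.424285
iter 2: u=1.188369  f(a)=+3.317e-02  f'(a)=-1.285e+00  a ← 13.424285 − (+3.317e-02/-1.285e+00) = 13.450097
iter 3: u=1.186088  f(a)=+1.040e-04  f'(a)=-1.277e+00  a ← 13.450097 − (+1.040e-04/-1.277e+00) = 13.450179
iter 4: u=1.186081  f(a)=+1.031e-09  f'(a)=-1.277e+00  a ← 13.450179 − (+1.031e-09/-1.277e+00) = 13.450179
iter 5: u=1.186081  f(a)=+0.000e+00  f'(a)=-1.277e+00  a ← 13.450179 − (+0.000e+00/-1.277e+00) = 13.450179
converged: |Δa| < 1e-12 after 5 iterations
sag = a·(cosh(S/(2a)) − 1) = 13.450179·(cosh(1.186081) − 1) = 10.623219
T_max/T_min = cosh(S/(2a)) = 1.789820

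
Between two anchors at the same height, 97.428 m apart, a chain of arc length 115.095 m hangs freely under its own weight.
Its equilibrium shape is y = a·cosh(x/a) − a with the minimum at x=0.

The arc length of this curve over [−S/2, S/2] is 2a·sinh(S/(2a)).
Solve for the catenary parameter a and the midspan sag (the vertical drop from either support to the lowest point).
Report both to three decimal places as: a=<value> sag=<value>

seed: a₀ = √(S³/(24(L−S))) = √(97.428³/(24·17.667)) = 46.702342
iter 1: u=1.043074  f(a)=+9.864e-01  f'(a)=-8.422e-01  a ← 46.702342 − (+9.864e-01/-8.422e-01) = 47.873575
iter 2: u=1.017555  f(a)=+3.832e-02  f'(a)=-7.779e-01  a ← 47.873575 − (+3.832e-02/-7.779e-01) = 47.922844
iter 3: u=1.016509  f(a)=+6.304e-05  f'(a)=-7.753e-01  a ← 47.922844 − (+6.304e-05/-7.753e-01) = 47.922925
iter 4: u=1.016507  f(a)=+1.712e-10  f'(a)=-7.753e-01  a ← 47.922925 − (+1.712e-10/-7.753e-01) = 47.922925
iter 5: u=1.016507  f(a)=-1.421e-14  f'(a)=-7.753e-01  a ← 47.922925 − (-1.421e-14/-7.753e-01) = 47.922925
converged: |Δa| < 1e-12 after 5 iterations
sag = a·(cosh(S/(2a)) − 1) = 47.922925·(cosh(1.016507) − 1) = 26.965802
T_max/T_min = cosh(S/(2a)) = 1.562691

a=47.923 sag=26.966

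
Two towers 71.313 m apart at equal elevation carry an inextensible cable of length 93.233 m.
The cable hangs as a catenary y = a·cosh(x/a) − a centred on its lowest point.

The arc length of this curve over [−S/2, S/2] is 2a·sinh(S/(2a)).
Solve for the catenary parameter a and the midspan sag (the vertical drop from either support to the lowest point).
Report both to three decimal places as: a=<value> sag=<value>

seed: a₀ = √(S³/(24(L−S))) = √(71.313³/(24·21.920)) = 26.255915
iter 1: u=1.358037  f(a)=+2.112e+00  f'(a)=-1.999e+00  a ← 26.255915 − (+2.112e+00/-1.999e+00) = 27.312821
iter 2: u=1.305486  f(a)=+1.342e-01  f'(a)=-1.752e+00  a ← 27.312821 − (+1.342e-01/-1.752e+00) = 27.389446
iter 3: u=1.301834  f(a)=+6.236e-04  f'(a)=-1.736e+00  a ← 27.389446 − (+6.236e-04/-1.736e+00) = 27.389806
iter 4: u=1.301816  f(a)=+1.359e-08  f'(a)=-1.736e+00  a ← 27.389806 − (+1.359e-08/-1.736e+00) = 27.389806
iter 5: u=1.301816  f(a)=+0.000e+00  f'(a)=-1.736e+00  a ← 27.389806 − (+0.000e+00/-1.736e+00) = 27.389806
converged: |Δa| < 1e-12 after 5 iterations
sag = a·(cosh(S/(2a)) − 1) = 27.389806·(cosh(1.301816) − 1) = 26.677740
T_max/T_min = cosh(S/(2a)) = 1.974003

a=27.390 sag=26.678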